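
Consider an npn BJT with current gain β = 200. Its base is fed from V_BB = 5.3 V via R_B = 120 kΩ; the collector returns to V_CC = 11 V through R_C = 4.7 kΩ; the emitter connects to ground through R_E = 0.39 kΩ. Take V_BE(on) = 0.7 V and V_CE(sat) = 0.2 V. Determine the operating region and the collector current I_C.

saturation; I_C ≈ 2.1 mA

Assume active: I_B = (5.3 − 0.7)/(120 + 201×0.39) = 0.0232 mA, I_C = β·I_B = 4.64 mA.
Then V_CE = 11 − 4.64×4.7 − 4.66×0.39 = -12.6 V < 0.2 V — the active assumption fails.
Re-solve with V_CE = 0.2 V. KCL at the emitter: V_E/R_E = (V_BB−0.7−V_E)/R_B + (V_CC−0.2−V_E)/R_C, giving V_E = 0.839 V.
I_C = (V_CC − 0.2 − V_E)/R_C = (10.8 − 0.839)/4.7 = 2.12 mA.
Check: I_B = (4.6 − 0.839)/120 = 0.0313 mA, and β·I_B = 6.27 mA > I_C, confirming saturation.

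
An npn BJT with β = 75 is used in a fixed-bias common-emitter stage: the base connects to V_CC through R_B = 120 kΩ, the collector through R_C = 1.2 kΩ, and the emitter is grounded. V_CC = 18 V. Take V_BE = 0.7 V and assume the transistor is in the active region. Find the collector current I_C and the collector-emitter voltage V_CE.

Base loop: V_CC = I_B·R_B + V_BE, so I_B = (18 − 0.7)/120 kΩ = 0.144 mA.
In the active region I_C = β·I_B = 75 × 0.144 = 10.8 mA.
Collector loop: V_CE = V_CC − I_C·R_C = 18 − 10.8×1.2 = 5.03 V.
Since V_CE = 5.03 V > V_CE(sat) ≈ 0.2 V, the transistor is in the active region as assumed.

I_C ≈ 11 mA, V_CE ≈ 5 V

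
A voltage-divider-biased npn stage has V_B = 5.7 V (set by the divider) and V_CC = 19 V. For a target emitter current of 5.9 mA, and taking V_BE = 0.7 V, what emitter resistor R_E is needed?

V_E = V_B − V_BE = 5.7 − 0.7 = 5 V.
R_E = V_E / I_E = 5 / 5.9 = 0.847 kΩ.

R_E ≈ 0.85 kΩ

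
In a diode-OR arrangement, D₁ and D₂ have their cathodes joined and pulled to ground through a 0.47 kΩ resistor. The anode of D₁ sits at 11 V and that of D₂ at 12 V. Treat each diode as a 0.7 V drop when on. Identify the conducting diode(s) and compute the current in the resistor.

Only D₂ conducts; I_R ≈ 24 mA

Assume both conduct. Then node N would need to be at both 11−0.7 = 10.3 V and 12−0.7 = 11.3 V, which is impossible.
Assume only D₂ conducts: V_N = 12 − 0.7 = 11.3 V, so I_R = 11.3/0.47 = 24 mA.
Check D₁: its anode-to-cathode voltage is 11 − 11.3 = -0.3 V < 0.7 V, so it is off. The assumption is consistent.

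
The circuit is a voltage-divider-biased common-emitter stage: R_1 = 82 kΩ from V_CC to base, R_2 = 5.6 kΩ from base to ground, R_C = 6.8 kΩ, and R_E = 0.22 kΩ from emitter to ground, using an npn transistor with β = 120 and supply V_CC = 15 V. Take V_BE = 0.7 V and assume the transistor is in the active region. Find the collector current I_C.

I_C ≈ 0.98 mA

Thevenize the base divider: V_Th = V_CC·R_2/(R_1+R_2) = 15×5.6/87.6 = 0.959 V, R_Th = R_1‖R_2 = 5.24 kΩ.
Base-emitter loop: V_Th = I_B·R_Th + V_BE + (β+1)I_B·R_E, so I_B = (0.959 − 0.7) / (5.24 + 121×0.22) = 0.00813 mA.
I_C = β·I_B = 120×0.00813 = 0.975 mA, and I_E = (β+1)I_B = 0.983 mA.
V_CE = V_CC − I_C·R_C − I_E·R_E = 15 − 0.975×6.8 − 0.983×0.22 = 8.15 V.
V_CE = 8.15 V > 0.2 V confirms active-region operation.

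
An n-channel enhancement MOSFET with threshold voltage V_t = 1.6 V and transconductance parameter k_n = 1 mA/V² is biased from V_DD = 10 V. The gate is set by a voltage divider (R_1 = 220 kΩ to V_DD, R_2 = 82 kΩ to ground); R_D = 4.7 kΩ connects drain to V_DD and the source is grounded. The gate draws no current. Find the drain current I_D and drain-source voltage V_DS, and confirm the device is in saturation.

I_D ≈ 0.62 mA, V_DS ≈ 7.1 V

V_G = V_DD·R_2/(R_1+R_2) = 10×82/302 = 2.72 V. With the source grounded, V_GS = V_G = 2.72 V.
Assume saturation: I_D = (k_n/2)(V_GS − V_t)² = (1/2)×(2.72 − 1.6)² = 0.5×1.12² = 0.622 mA.
V_DS = V_DD − I_D·R_D = 10 − 0.622×4.7 = 7.08 V.
Saturation requires V_DS ≥ V_GS − V_t = 1.12 V; 7.08 ≥ 1.12 ✓.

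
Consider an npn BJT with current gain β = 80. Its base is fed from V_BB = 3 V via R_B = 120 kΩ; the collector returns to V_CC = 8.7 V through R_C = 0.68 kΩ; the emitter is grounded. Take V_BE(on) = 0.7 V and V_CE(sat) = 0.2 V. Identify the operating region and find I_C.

active; I_C ≈ 1.5 mA

Assume active. Base-emitter loop: I_B = (V_BB − V_BE)/R_B = (3 − 0.7)/120 = 0.0192 mA.
I_C = β·I_B = 80×0.0192 = 1.53 mA.
V_CE = V_CC − I_C·R_C = 8.7 − 1.53×0.68 = 7.66 V > V_CE(sat), so the active-region assumption holds.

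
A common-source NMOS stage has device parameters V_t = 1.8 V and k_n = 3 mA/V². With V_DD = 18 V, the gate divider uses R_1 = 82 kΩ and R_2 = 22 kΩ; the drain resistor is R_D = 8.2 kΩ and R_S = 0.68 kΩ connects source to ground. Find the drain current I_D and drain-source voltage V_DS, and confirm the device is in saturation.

V_G = V_DD·R_2/(R_1+R_2) = 18×22/104 = 3.81 V.
Assume saturation: I_D = (k_n/2)(V_GS − V_t)² with V_GS = V_G − I_D·R_S = 3.81 − 0.68·I_D.
Substituting gives 0.694·I_D² − 5.1·I_D + 6.05 = 0, with roots I_D = 1.49 or 5.86 mA.
The root I_D = 5.86 mA gives V_GS = -0.176 V ≤ V_t, so take I_D = 1.49 mA.
Then V_GS = 2.8 V and V_DS = V_DD − I_D(R_D+R_S) = 18 − 1.49×8.88 = 4.79 V.
Saturation requires V_DS ≥ V_GS − V_t = 0.996 V; 4.79 ≥ 0.996 ✓.

I_D ≈ 1.5 mA, V_DS ≈ 4.8 V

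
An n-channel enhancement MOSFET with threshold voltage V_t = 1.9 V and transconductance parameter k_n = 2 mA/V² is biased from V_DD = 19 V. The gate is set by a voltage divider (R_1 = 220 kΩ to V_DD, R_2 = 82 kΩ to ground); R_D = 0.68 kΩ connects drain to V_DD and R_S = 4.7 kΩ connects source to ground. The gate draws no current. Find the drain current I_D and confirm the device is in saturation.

V_G = V_DD·R_2/(R_1+R_2) = 19×82/302 = 5.16 V.
Assume saturation: I_D = (k_n/2)(V_GS − V_t)² with V_GS = V_G − I_D·R_S = 5.16 − 4.7·I_D.
Substituting gives 22.1·I_D² − 31.6·I_D + 10.6 = 0, with roots I_D = 0.537 or 0.895 mA.
The root I_D = 0.895 mA gives V_GS = 0.954 V ≤ V_t, so take I_D = 0.537 mA.
Then V_GS = 2.63 V and V_DS = V_DD − I_D(R_D+R_S) = 19 − 0.537×5.38 = 16.1 V.
Saturation requires V_DS ≥ V_GS − V_t = 0.733 V; 16.1 ≥ 0.733 ✓.

I_D ≈ 0.54 mA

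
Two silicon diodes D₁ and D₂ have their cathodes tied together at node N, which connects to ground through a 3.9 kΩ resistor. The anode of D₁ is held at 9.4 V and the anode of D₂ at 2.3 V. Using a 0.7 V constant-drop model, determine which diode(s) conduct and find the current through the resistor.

Only D₁ conducts; I_R ≈ 2.2 mA

Assume both conduct. Then node N would need to be at both 9.4−0.7 = 8.7 V and 2.3−0.7 = 1.6 V, which is impossible.
Assume only D₁ conducts: V_N = 9.4 − 0.7 = 8.7 V, so I_R = 8.7/3.9 = 2.23 mA.
Check D₂: its anode-to-cathode voltage is 2.3 − 8.7 = -6.4 V < 0.7 V, so it is off. The assumption is consistent.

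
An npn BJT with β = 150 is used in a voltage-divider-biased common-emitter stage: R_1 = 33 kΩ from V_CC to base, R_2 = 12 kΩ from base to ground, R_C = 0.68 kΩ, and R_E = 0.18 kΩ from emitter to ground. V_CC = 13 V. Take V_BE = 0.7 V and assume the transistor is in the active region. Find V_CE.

V_CE ≈ 3.1 V

Thevenize the base divider: V_Th = V_CC·R_2/(R_1+R_2) = 13×12/45 = 3.47 V, R_Th = R_1‖R_2 = 8.8 kΩ.
Base-emitter loop: V_Th = I_B·R_Th + V_BE + (β+1)I_B·R_E, so I_B = (3.47 − 0.7) / (8.8 + 151×0.18) = 0.0769 mA.
I_C = β·I_B = 150×0.0769 = 11.5 mA, and I_E = (β+1)I_B = 11.6 mA.
V_CE = V_CC − I_C·R_C − I_E·R_E = 13 − 11.5×0.68 − 11.6×0.18 = 3.07 V.
V_CE = 3.07 V > 0.2 V confirms active-region operation.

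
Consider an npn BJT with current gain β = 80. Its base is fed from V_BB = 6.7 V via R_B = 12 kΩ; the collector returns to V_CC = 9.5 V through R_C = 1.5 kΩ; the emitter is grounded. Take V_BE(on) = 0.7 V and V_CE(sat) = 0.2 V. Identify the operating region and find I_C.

saturation; I_C ≈ 6.2 mA

Assume active: I_B = (6.7 − 0.7)/12 = 0.5 mA, giving I_C = β·I_B = 40 mA.
But then V_CE = 9.5 − 40×1.5 = -50.5 V < V_CE(sat) = 0.2 V — impossible in the active region.
So the transistor is saturated. With V_CE = 0.2 V, I_C = (V_CC − 0.2)/R_C = 9.3/1.5 = 6.2 mA.
Check: β·I_B = 40 mA > I_C = 6.2 mA, confirming saturation.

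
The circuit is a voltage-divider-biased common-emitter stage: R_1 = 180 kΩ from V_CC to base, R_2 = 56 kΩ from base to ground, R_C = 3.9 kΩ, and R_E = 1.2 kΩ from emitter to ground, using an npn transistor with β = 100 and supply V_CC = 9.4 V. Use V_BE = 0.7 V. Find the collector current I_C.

Thevenize the base divider: V_Th = V_CC·R_2/(R_1+R_2) = 9.4×56/236 = 2.23 V, R_Th = R_1‖R_2 = 42.7 kΩ.
Base-emitter loop: V_Th = I_B·R_Th + V_BE + (β+1)I_B·R_E, so I_B = (2.23 − 0.7) / (42.7 + 101×1.2) = 0.00934 mA.
I_C = β·I_B = 100×0.00934 = 0.934 mA, and I_E = (β+1)I_B = 0.943 mA.
V_CE = V_CC − I_C·R_C − I_E·R_E = 9.4 − 0.934×3.9 − 0.943×1.2 = 4.63 V.
V_CE = 4.63 V > 0.2 V confirms active-region operation.

I_C ≈ 0.93 mA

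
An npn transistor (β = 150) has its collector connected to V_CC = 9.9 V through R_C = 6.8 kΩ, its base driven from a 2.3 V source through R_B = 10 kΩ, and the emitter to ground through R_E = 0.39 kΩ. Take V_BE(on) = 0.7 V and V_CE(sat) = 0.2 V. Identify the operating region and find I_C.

saturation; I_C ≈ 1.3 mA

Assume active: I_B = (2.3 − 0.7)/(10 + 151×0.39) = 0.0232 mA, I_C = β·I_B = 3.48 mA.
Then V_CE = 9.9 − 3.48×6.8 − 3.51×0.39 = -15.2 V < 0.2 V — the active assumption fails.
Re-solve with V_CE = 0.2 V. KCL at the emitter: V_E/R_E = (V_BB−0.7−V_E)/R_B + (V_CC−0.2−V_E)/R_C, giving V_E = 0.564 V.
I_C = (V_CC − 0.2 − V_E)/R_C = (9.7 − 0.564)/6.8 = 1.34 mA.
Check: I_B = (1.6 − 0.564)/10 = 0.104 mA, and β·I_B = 15.5 mA > I_C, confirming saturation.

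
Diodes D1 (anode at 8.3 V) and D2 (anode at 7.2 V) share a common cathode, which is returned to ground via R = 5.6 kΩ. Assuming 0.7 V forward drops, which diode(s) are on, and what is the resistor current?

Assume both conduct. Then node N would need to be at both 8.3−0.7 = 7.6 V and 7.2−0.7 = 6.5 V, which is impossible.
Assume only D1 conducts: V_N = 8.3 − 0.7 = 7.6 V, so I_R = 7.6/5.6 = 1.36 mA.
Check D2: its anode-to-cathode voltage is 7.2 − 7.6 = -0.4 V < 0.7 V, so it is off. The assumption is consistent.

Only D1 conducts; I_R ≈ 1.4 mA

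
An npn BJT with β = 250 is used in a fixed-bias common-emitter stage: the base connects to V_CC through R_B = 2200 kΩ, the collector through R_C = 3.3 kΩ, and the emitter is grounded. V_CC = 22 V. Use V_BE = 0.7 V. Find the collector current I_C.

I_C ≈ 2.4 mA

Base loop: V_CC = I_B·R_B + V_BE, so I_B = (22 − 0.7)/2200 kΩ = 0.00968 mA.
In the active region I_C = β·I_B = 250 × 0.00968 = 2.42 mA.
Collector loop: V_CE = V_CC − I_C·R_C = 22 − 2.42×3.3 = 14 V.
Since V_CE = 14 V > V_CE(sat) ≈ 0.2 V, the transistor is in the active region as assumed.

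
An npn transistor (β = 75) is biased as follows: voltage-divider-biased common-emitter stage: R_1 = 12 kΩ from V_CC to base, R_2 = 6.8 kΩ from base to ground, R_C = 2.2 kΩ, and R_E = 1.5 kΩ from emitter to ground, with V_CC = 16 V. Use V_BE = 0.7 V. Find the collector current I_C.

I_C ≈ 3.2 mA

Thevenize the base divider: V_Th = V_CC·R_2/(R_1+R_2) = 16×6.8/18.8 = 5.79 V, R_Th = R_1‖R_2 = 4.34 kΩ.
Base-emitter loop: V_Th = I_B·R_Th + V_BE + (β+1)I_B·R_E, so I_B = (5.79 − 0.7) / (4.34 + 76×1.5) = 0.043 mA.
I_C = β·I_B = 75×0.043 = 3.22 mA, and I_E = (β+1)I_B = 3.27 mA.
V_CE = V_CC − I_C·R_C − I_E·R_E = 16 − 3.22×2.2 − 3.27×1.5 = 4.01 V.
V_CE = 4.01 V > 0.2 V confirms active-region operation.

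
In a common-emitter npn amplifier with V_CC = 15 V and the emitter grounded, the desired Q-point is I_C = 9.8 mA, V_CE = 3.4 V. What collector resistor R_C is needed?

R_C ≈ 1.2 kΩ

Collector loop: V_CC = I_C·R_C + V_CE.
R_C = (V_CC − V_CE)/I_C = (15 − 3.4)/9.8 = 1.18 kΩ.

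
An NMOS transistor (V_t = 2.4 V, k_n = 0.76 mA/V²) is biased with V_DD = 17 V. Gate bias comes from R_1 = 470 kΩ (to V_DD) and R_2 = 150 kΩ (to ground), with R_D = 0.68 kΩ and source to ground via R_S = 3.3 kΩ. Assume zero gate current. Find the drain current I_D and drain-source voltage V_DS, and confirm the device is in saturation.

I_D ≈ 0.27 mA, V_DS ≈ 16 V

V_G = V_DD·R_2/(R_1+R_2) = 17×150/620 = 4.11 V.
Assume saturation: I_D = (k_n/2)(V_GS − V_t)² with V_GS = V_G − I_D·R_S = 4.11 − 3.3·I_D.
Substituting gives 4.14·I_D² − 5.3·I_D + 1.11 = 0, with roots I_D = 0.266 or 1.01 mA.
The root I_D = 1.01 mA gives V_GS = 0.766 V ≤ V_t, so take I_D = 0.266 mA.
Then V_GS = 3.24 V and V_DS = V_DD − I_D(R_D+R_S) = 17 − 0.266×3.98 = 15.9 V.
Saturation requires V_DS ≥ V_GS − V_t = 0.836 V; 15.9 ≥ 0.836 ✓.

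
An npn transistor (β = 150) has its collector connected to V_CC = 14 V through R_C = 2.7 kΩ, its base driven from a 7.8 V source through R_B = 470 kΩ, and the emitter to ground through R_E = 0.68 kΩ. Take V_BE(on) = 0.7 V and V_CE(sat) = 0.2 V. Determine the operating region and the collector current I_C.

Assume active. Base-emitter loop: I_B = (V_BB − V_BE)/(R_B + (β+1)R_E) = (7.8 − 0.7)/(470 + 151×0.68) = 0.0124 mA.
I_C = β·I_B = 150×0.0124 = 1.86 mA.
V_CE = V_CC − I_C·R_C − I_E·R_E = 14 − 1.86×2.7 − 1.87×0.68 = 7.71 V > V_CE(sat), so the active-region assumption holds.

active; I_C ≈ 1.9 mA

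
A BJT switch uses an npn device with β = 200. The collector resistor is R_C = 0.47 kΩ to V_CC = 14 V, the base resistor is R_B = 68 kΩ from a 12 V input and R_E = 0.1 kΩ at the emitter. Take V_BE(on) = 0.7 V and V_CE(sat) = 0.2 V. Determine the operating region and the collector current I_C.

Assume active: I_B = (12 − 0.7)/(68 + 201×0.1) = 0.128 mA, I_C = β·I_B = 25.7 mA.
Then V_CE = 14 − 25.7×0.47 − 25.8×0.1 = -0.635 V < 0.2 V — the active assumption fails.
Re-solve with V_CE = 0.2 V. KCL at the emitter: V_E/R_E = (V_BB−0.7−V_E)/R_B + (V_CC−0.2−V_E)/R_C, giving V_E = 2.43 V.
I_C = (V_CC − 0.2 − V_E)/R_C = (13.8 − 2.43)/0.47 = 24.2 mA.
Check: I_B = (11.3 − 2.43)/68 = 0.13 mA, and β·I_B = 26.1 mA > I_C, confirming saturation.

saturation; I_C ≈ 24 mA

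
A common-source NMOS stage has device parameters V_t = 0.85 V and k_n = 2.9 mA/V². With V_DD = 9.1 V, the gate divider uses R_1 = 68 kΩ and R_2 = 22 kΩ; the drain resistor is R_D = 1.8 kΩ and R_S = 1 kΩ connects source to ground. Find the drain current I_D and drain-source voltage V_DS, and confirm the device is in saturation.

I_D ≈ 0.69 mA, V_DS ≈ 7.2 V

V_G = V_DD·R_2/(R_1+R_2) = 9.1×22/90 = 2.22 V.
Assume saturation: I_D = (k_n/2)(V_GS − V_t)² with V_GS = V_G − I_D·R_S = 2.22 − 1·I_D.
Substituting gives 1.45·I_D² − 4.99·I_D + 2.74 = 0, with roots I_D = 0.686 or 2.75 mA.
The root I_D = 2.75 mA gives V_GS = -0.528 V ≤ V_t, so take I_D = 0.686 mA.
Then V_GS = 1.54 V and V_DS = V_DD − I_D(R_D+R_S) = 9.1 − 0.686×2.8 = 7.18 V.
Saturation requires V_DS ≥ V_GS − V_t = 0.688 V; 7.18 ≥ 0.688 ✓.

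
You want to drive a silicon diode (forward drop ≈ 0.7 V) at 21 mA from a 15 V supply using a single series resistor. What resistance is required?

R ≈ 0.68 kΩ

The resistor drops V_S − V_D = 15 − 0.7 = 14.3 V at 21 mA.
R = 14.3 V / 21 mA = 0.681 kΩ.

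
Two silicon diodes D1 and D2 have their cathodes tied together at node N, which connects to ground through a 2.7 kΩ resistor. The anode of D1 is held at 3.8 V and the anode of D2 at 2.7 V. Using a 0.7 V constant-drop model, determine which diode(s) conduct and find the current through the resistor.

Only D1 conducts; I_R ≈ 1.1 mA

Assume both conduct. Then node N would need to be at both 3.8−0.7 = 3.1 V and 2.7−0.7 = 2 V, which is impossible.
Assume only D1 conducts: V_N = 3.8 − 0.7 = 3.1 V, so I_R = 3.1/2.7 = 1.15 mA.
Check D2: its anode-to-cathode voltage is 2.7 − 3.1 = -0.4 V < 0.7 V, so it is off. The assumption is consistent.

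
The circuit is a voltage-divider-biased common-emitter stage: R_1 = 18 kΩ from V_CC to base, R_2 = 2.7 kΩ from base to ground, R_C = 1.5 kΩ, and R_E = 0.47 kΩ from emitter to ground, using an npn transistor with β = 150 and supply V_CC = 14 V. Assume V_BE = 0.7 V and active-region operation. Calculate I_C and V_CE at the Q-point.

I_C ≈ 2.3 mA, V_CE ≈ 9.5 V

Thevenize the base divider: V_Th = V_CC·R_2/(R_1+R_2) = 14×2.7/20.7 = 1.83 V, R_Th = R_1‖R_2 = 2.35 kΩ.
Base-emitter loop: V_Th = I_B·R_Th + V_BE + (β+1)I_B·R_E, so I_B = (1.83 − 0.7) / (2.35 + 151×0.47) = 0.0154 mA.
I_C = β·I_B = 150×0.0154 = 2.3 mA, and I_E = (β+1)I_B = 2.32 mA.
V_CE = V_CC − I_C·R_C − I_E·R_E = 14 − 2.3×1.5 − 2.32×0.47 = 9.45 V.
V_CE = 9.45 V > 0.2 V confirms active-region operation.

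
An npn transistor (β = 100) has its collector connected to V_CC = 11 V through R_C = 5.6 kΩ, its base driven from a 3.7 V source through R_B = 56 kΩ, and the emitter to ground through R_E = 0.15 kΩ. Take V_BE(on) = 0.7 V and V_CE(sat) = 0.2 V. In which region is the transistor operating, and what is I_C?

Assume active: I_B = (3.7 − 0.7)/(56 + 101×0.15) = 0.0422 mA, I_C = β·I_B = 4.22 mA.
Then V_CE = 11 − 4.22×5.6 − 4.26×0.15 = -13.3 V < 0.2 V — the active assumption fails.
Re-solve with V_CE = 0.2 V. KCL at the emitter: V_E/R_E = (V_BB−0.7−V_E)/R_B + (V_CC−0.2−V_E)/R_C, giving V_E = 0.289 V.
I_C = (V_CC − 0.2 − V_E)/R_C = (10.8 − 0.289)/5.6 = 1.88 mA.
Check: I_B = (3 − 0.289)/56 = 0.0484 mA, and β·I_B = 4.84 mA > I_C, confirming saturation.

saturation; I_C ≈ 1.9 mA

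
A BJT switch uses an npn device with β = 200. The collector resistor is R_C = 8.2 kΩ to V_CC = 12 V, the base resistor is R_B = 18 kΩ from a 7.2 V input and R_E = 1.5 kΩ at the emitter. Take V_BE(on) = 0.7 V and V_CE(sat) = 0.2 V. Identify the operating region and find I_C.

Assume active: I_B = (7.2 − 0.7)/(18 + 201×1.5) = 0.0203 mA, I_C = β·I_B = 4.07 mA.
Then V_CE = 12 − 4.07×8.2 − 4.09×1.5 = -27.5 V < 0.2 V — the active assumption fails.
Re-solve with V_CE = 0.2 V. KCL at the emitter: V_E/R_E = (V_BB−0.7−V_E)/R_B + (V_CC−0.2−V_E)/R_C, giving V_E = 2.13 V.
I_C = (V_CC − 0.2 − V_E)/R_C = (11.8 − 2.13)/8.2 = 1.18 mA.
Check: I_B = (6.5 − 2.13)/18 = 0.243 mA, and β·I_B = 48.5 mA > I_C, confirming saturation.

saturation; I_C ≈ 1.2 mA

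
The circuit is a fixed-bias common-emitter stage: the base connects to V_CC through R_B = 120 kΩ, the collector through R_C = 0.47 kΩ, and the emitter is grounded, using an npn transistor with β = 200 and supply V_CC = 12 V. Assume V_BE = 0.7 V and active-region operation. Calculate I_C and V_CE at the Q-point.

Base loop: V_CC = I_B·R_B + V_BE, so I_B = (12 − 0.7)/120 kΩ = 0.0942 mA.
In the active region I_C = β·I_B = 200 × 0.0942 = 18.8 mA.
Collector loop: V_CE = V_CC − I_C·R_C = 12 − 18.8×0.47 = 3.15 V.
Since V_CE = 3.15 V > V_CE(sat) ≈ 0.2 V, the transistor is in the active region as assumed.

I_C ≈ 19 mA, V_CE ≈ 3.1 V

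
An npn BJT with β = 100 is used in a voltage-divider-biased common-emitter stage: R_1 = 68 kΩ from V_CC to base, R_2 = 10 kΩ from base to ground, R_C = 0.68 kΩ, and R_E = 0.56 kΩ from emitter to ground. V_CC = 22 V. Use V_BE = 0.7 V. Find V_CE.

V_CE ≈ 18 V

Thevenize the base divider: V_Th = V_CC·R_2/(R_1+R_2) = 22×10/78 = 2.82 V, R_Th = R_1‖R_2 = 8.72 kΩ.
Base-emitter loop: V_Th = I_B·R_Th + V_BE + (β+1)I_B·R_E, so I_B = (2.82 − 0.7) / (8.72 + 101×0.56) = 0.0325 mA.
I_C = β·I_B = 100×0.0325 = 3.25 mA, and I_E = (β+1)I_B = 3.28 mA.
V_CE = V_CC − I_C·R_C − I_E·R_E = 22 − 3.25×0.68 − 3.28×0.56 = 18 V.
V_CE = 18 V > 0.2 V confirms active-region operation.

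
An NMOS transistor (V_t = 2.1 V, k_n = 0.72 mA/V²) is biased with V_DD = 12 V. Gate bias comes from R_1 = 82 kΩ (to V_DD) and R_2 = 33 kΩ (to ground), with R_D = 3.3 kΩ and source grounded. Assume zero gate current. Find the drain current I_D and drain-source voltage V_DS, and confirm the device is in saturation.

V_G = V_DD·R_2/(R_1+R_2) = 12×33/115 = 3.44 V. With the source grounded, V_GS = V_G = 3.44 V.
Assume saturation: I_D = (k_n/2)(V_GS − V_t)² = (0.72/2)×(3.44 − 2.1)² = 0.36×1.34² = 0.65 mA.
V_DS = V_DD − I_D·R_D = 12 − 0.65×3.3 = 9.86 V.
Saturation requires V_DS ≥ V_GS − V_t = 1.34 V; 9.86 ≥ 1.34 ✓.

I_D ≈ 0.65 mA, V_DS ≈ 9.9 V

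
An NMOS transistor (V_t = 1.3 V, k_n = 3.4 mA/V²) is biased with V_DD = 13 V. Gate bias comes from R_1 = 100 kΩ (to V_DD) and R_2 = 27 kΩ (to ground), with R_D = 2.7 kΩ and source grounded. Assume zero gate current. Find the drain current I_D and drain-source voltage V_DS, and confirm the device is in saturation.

V_G = V_DD·R_2/(R_1+R_2) = 13×27/127 = 2.76 V. With the source grounded, V_GS = V_G = 2.76 V.
Assume saturation: I_D = (k_n/2)(V_GS − V_t)² = (3.4/2)×(2.76 − 1.3)² = 1.7×1.46² = 3.64 mA.
V_DS = V_DD − I_D·R_D = 13 − 3.64×2.7 = 3.17 V.
Saturation requires V_DS ≥ V_GS − V_t = 1.46 V; 3.17 ≥ 1.46 ✓.

I_D ≈ 3.6 mA, V_DS ≈ 3.2 V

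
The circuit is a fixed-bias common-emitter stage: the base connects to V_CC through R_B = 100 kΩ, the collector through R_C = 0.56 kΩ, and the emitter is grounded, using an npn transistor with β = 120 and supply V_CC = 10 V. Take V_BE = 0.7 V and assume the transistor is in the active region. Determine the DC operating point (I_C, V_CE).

I_C ≈ 11 mA, V_CE ≈ 3.8 V

Base loop: V_CC = I_B·R_B + V_BE, so I_B = (10 − 0.7)/100 kΩ = 0.093 mA.
In the active region I_C = β·I_B = 120 × 0.093 = 11.2 mA.
Collector loop: V_CE = V_CC − I_C·R_C = 10 − 11.2×0.56 = 3.75 V.
Since V_CE = 3.75 V > V_CE(sat) ≈ 0.2 V, the transistor is in the active region as assumed.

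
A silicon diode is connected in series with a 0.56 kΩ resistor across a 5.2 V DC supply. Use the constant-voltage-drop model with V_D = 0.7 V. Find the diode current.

KVL around the loop: 5.2 = V_D + I·R = 0.7 + I × 0.56 kΩ.
So I = (5.2 − 0.7) / 0.56 kΩ = 4.5 / 0.56 = 8.04 mA.

I ≈ 8 mA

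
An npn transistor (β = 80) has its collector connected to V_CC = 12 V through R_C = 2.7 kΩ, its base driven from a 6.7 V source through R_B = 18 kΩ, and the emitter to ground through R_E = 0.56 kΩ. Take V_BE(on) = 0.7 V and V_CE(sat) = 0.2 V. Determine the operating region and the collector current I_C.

saturation; I_C ≈ 3.6 mA

Assume active: I_B = (6.7 − 0.7)/(18 + 81×0.56) = 0.0947 mA, I_C = β·I_B = 7.58 mA.
Then V_CE = 12 − 7.58×2.7 − 7.67×0.56 = -12.7 V < 0.2 V — the active assumption fails.
Re-solve with V_CE = 0.2 V. KCL at the emitter: V_E/R_E = (V_BB−0.7−V_E)/R_B + (V_CC−0.2−V_E)/R_C, giving V_E = 2.13 V.
I_C = (V_CC − 0.2 − V_E)/R_C = (11.8 − 2.13)/2.7 = 3.58 mA.
Check: I_B = (6 − 2.13)/18 = 0.215 mA, and β·I_B = 17.2 mA > I_C, confirming saturation.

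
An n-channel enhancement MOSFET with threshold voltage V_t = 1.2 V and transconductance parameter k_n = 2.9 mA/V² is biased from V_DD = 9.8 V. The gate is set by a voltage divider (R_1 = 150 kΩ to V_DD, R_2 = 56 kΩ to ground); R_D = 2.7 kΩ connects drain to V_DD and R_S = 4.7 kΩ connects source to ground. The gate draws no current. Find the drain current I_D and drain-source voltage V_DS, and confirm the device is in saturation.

I_D ≈ 0.23 mA, V_DS ≈ 8.1 V

V_G = V_DD·R_2/(R_1+R_2) = 9.8×56/206 = 2.66 V.
Assume saturation: I_D = (k_n/2)(V_GS − V_t)² with V_GS = V_G − I_D·R_S = 2.66 − 4.7·I_D.
Substituting gives 32·I_D² − 21·I_D + 3.11 = 0, with roots I_D = 0.227 or 0.427 mA.
The root I_D = 0.427 mA gives V_GS = 0.657 V ≤ V_t, so take I_D = 0.227 mA.
Then V_GS = 1.6 V and V_DS = V_DD − I_D(R_D+R_S) = 9.8 − 0.227×7.4 = 8.12 V.
Saturation requires V_DS ≥ V_GS − V_t = 0.396 V; 8.12 ≥ 0.396 ✓.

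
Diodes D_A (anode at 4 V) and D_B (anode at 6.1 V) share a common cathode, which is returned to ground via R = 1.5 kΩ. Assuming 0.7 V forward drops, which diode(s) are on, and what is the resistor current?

Only D_B conducts; I_R ≈ 3.6 mA

Assume both conduct. Then node N would need to be at both 4−0.7 = 3.3 V and 6.1−0.7 = 5.4 V, which is impossible.
Assume only D_B conducts: V_N = 6.1 − 0.7 = 5.4 V, so I_R = 5.4/1.5 = 3.6 mA.
Check D_A: its anode-to-cathode voltage is 4 − 5.4 = -1.4 V < 0.7 V, so it is off. The assumption is consistent.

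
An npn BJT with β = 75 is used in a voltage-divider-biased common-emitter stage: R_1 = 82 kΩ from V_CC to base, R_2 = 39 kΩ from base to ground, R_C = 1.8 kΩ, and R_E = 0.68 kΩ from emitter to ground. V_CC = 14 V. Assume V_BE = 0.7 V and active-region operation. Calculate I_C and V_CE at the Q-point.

I_C ≈ 3.7 mA, V_CE ≈ 4.9 V

Thevenize the base divider: V_Th = V_CC·R_2/(R_1+R_2) = 14×39/121 = 4.51 V, R_Th = R_1‖R_2 = 26.4 kΩ.
Base-emitter loop: V_Th = I_B·R_Th + V_BE + (β+1)I_B·R_E, so I_B = (4.51 − 0.7) / (26.4 + 76×0.68) = 0.0488 mA.
I_C = β·I_B = 75×0.0488 = 3.66 mA, and I_E = (β+1)I_B = 3.71 mA.
V_CE = V_CC − I_C·R_C − I_E·R_E = 14 − 3.66×1.8 − 3.71×0.68 = 4.89 V.
V_CE = 4.89 V > 0.2 V confirms active-region operation.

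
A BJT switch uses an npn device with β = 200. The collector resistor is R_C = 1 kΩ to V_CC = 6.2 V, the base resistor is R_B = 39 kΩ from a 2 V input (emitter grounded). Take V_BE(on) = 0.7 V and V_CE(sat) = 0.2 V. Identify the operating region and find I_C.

Assume active: I_B = (2 − 0.7)/39 = 0.0333 mA, giving I_C = β·I_B = 6.67 mA.
But then V_CE = 6.2 − 6.67×1 = -0.467 V < V_CE(sat) = 0.2 V — impossible in the active region.
So the transistor is saturated. With V_CE = 0.2 V, I_C = (V_CC − 0.2)/R_C = 6/1 = 6 mA.
Check: β·I_B = 6.67 mA > I_C = 6 mA, confirming saturation.

saturation; I_C ≈ 6 mA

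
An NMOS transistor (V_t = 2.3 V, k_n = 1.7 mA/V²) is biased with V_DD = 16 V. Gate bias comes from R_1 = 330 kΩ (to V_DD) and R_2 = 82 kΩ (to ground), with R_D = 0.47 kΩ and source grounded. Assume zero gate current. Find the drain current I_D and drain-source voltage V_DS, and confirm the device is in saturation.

I_D ≈ 0.66 mA, V_DS ≈ 16 V

V_G = V_DD·R_2/(R_1+R_2) = 16×82/412 = 3.18 V. With the source grounded, V_GS = V_G = 3.18 V.
Assume saturation: I_D = (k_n/2)(V_GS − V_t)² = (1.7/2)×(3.18 − 2.3)² = 0.85×0.884² = 0.665 mA.
V_DS = V_DD − I_D·R_D = 16 − 0.665×0.47 = 15.7 V.
Saturation requires V_DS ≥ V_GS − V_t = 0.884 V; 15.7 ≥ 0.884 ✓.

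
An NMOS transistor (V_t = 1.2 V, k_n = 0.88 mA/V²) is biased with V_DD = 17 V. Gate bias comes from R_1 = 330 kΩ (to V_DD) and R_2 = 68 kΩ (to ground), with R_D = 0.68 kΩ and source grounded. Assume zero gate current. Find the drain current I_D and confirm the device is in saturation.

V_G = V_DD·R_2/(R_1+R_2) = 17×68/398 = 2.9 V. With the source grounded, V_GS = V_G = 2.9 V.
Assume saturation: I_D = (k_n/2)(V_GS − V_t)² = (0.88/2)×(2.9 − 1.2)² = 0.44×1.7² = 1.28 mA.
V_DS = V_DD − I_D·R_D = 17 − 1.28×0.68 = 16.1 V.
Saturation requires V_DS ≥ V_GS − V_t = 1.7 V; 16.1 ≥ 1.7 ✓.

I_D ≈ 1.3 mA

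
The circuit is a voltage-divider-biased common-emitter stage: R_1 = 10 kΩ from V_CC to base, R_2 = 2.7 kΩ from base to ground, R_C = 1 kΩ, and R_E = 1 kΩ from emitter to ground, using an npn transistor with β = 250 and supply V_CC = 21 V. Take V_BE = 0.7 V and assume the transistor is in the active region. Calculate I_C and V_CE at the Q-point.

Thevenize the base divider: V_Th = V_CC·R_2/(R_1+R_2) = 21×2.7/12.7 = 4.46 V, R_Th = R_1‖R_2 = 2.13 kΩ.
Base-emitter loop: V_Th = I_B·R_Th + V_BE + (β+1)I_B·R_E, so I_B = (4.46 − 0.7) / (2.13 + 251×1) = 0.0149 mA.
I_C = β·I_B = 250×0.0149 = 3.72 mA, and I_E = (β+1)I_B = 3.73 mA.
V_CE = V_CC − I_C·R_C − I_E·R_E = 21 − 3.72×1 − 3.73×1 = 13.5 V.
V_CE = 13.5 V > 0.2 V confirms active-region operation.

I_C ≈ 3.7 mA, V_CE ≈ 14 V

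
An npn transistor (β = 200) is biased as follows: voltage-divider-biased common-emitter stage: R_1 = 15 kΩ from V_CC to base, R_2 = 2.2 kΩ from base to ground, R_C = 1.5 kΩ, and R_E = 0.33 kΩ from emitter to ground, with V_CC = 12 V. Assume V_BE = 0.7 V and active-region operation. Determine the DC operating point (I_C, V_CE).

I_C ≈ 2.4 mA, V_CE ≈ 7.5 V

Thevenize the base divider: V_Th = V_CC·R_2/(R_1+R_2) = 12×2.2/17.2 = 1.53 V, R_Th = R_1‖R_2 = 1.92 kΩ.
Base-emitter loop: V_Th = I_B·R_Th + V_BE + (β+1)I_B·R_E, so I_B = (1.53 − 0.7) / (1.92 + 201×0.33) = 0.0122 mA.
I_C = β·I_B = 200×0.0122 = 2.45 mA, and I_E = (β+1)I_B = 2.46 mA.
V_CE = V_CC − I_C·R_C − I_E·R_E = 12 − 2.45×1.5 − 2.46×0.33 = 7.52 V.
V_CE = 7.52 V > 0.2 V confirms active-region operation.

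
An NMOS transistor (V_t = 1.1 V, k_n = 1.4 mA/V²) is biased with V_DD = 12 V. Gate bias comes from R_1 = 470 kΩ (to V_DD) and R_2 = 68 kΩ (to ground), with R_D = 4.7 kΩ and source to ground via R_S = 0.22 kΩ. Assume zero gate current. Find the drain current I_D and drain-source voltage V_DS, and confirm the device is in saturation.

I_D ≈ 0.11 mA, V_DS ≈ 11 V

V_G = V_DD·R_2/(R_1+R_2) = 12×68/538 = 1.52 V.
Assume saturation: I_D = (k_n/2)(V_GS − V_t)² with V_GS = V_G − I_D·R_S = 1.52 − 0.22·I_D.
Substituting gives 0.0339·I_D² − 1.13·I_D + 0.122 = 0, with roots I_D = 0.108 or 33.2 mA.
The root I_D = 33.2 mA gives V_GS = -5.79 V ≤ V_t, so take I_D = 0.108 mA.
Then V_GS = 1.49 V and V_DS = V_DD − I_D(R_D+R_S) = 12 − 0.108×4.92 = 11.5 V.
Saturation requires V_DS ≥ V_GS − V_t = 0.393 V; 11.5 ≥ 0.393 ✓.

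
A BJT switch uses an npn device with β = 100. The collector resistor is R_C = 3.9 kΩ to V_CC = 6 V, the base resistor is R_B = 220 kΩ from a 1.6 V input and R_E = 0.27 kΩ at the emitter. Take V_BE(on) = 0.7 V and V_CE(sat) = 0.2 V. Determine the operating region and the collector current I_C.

Assume active. Base-emitter loop: I_B = (V_BB − V_BE)/(R_B + (β+1)R_E) = (1.6 − 0.7)/(220 + 101×0.27) = 0.00364 mA.
I_C = β·I_B = 100×0.00364 = 0.364 mA.
V_CE = V_CC − I_C·R_C − I_E·R_E = 6 − 0.364×3.9 − 0.368×0.27 = 4.48 V > V_CE(sat), so the active-region assumption holds.

active; I_C ≈ 0.36 mA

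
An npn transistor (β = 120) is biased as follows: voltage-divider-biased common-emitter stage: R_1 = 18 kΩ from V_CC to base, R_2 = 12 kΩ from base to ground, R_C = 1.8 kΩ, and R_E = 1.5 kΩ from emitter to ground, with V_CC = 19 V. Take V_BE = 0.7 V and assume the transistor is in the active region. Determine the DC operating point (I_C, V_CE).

Thevenize the base divider: V_Th = V_CC·R_2/(R_1+R_2) = 19×12/30 = 7.6 V, R_Th = R_1‖R_2 = 7.2 kΩ.
Base-emitter loop: V_Th = I_B·R_Th + V_BE + (β+1)I_B·R_E, so I_B = (7.6 − 0.7) / (7.2 + 121×1.5) = 0.0366 mA.
I_C = β·I_B = 120×0.0366 = 4.39 mA, and I_E = (β+1)I_B = 4.42 mA.
V_CE = V_CC − I_C·R_C − I_E·R_E = 19 − 4.39×1.8 − 4.42×1.5 = 4.47 V.
V_CE = 4.47 V > 0.2 V confirms active-region operation.

I_C ≈ 4.4 mA, V_CE ≈ 4.5 V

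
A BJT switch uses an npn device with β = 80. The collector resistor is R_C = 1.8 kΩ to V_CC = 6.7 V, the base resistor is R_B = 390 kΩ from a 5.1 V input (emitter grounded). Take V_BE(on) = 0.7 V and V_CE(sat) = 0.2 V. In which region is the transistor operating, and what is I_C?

Assume active. Base-emitter loop: I_B = (V_BB − V_BE)/R_B = (5.1 − 0.7)/390 = 0.0113 mA.
I_C = β·I_B = 80×0.0113 = 0.903 mA.
V_CE = V_CC − I_C·R_C = 6.7 − 0.903×1.8 = 5.08 V > V_CE(sat), so the active-region assumption holds.

active; I_C ≈ 0.9 mA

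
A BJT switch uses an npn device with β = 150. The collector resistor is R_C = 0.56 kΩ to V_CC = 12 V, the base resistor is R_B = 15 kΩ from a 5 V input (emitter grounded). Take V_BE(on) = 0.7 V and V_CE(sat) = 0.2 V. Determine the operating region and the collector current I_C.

Assume active: I_B = (5 − 0.7)/15 = 0.287 mA, giving I_C = β·I_B = 43 mA.
But then V_CE = 12 − 43×0.56 = -12.1 V < V_CE(sat) = 0.2 V — impossible in the active region.
So the transistor is saturated. With V_CE = 0.2 V, I_C = (V_CC − 0.2)/R_C = 11.8/0.56 = 21.1 mA.
Check: β·I_B = 43 mA > I_C = 21.1 mA, confirming saturation.

saturation; I_C ≈ 21 mA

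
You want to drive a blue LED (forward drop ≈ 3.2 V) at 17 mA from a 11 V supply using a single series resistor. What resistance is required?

The resistor drops V_S − V_D = 11 − 3.2 = 7.8 V at 17 mA.
R = 7.8 V / 17 mA = 0.459 kΩ.

R ≈ 0.46 kΩ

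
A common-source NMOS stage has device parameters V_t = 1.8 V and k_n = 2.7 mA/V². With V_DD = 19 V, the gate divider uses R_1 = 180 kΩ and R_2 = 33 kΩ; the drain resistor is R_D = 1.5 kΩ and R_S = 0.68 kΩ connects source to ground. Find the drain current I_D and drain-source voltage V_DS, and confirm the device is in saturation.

I_D ≈ 0.66 mA, V_DS ≈ 18 V

V_G = V_DD·R_2/(R_1+R_2) = 19×33/213 = 2.94 V.
Assume saturation: I_D = (k_n/2)(V_GS − V_t)² with V_GS = V_G − I_D·R_S = 2.94 − 0.68·I_D.
Substituting gives 0.624·I_D² − 3.1·I_D + 1.77 = 0, with roots I_D = 0.656 or 4.31 mA.
The root I_D = 4.31 mA gives V_GS = 0.0134 V ≤ V_t, so take I_D = 0.656 mA.
Then V_GS = 2.5 V and V_DS = V_DD − I_D(R_D+R_S) = 19 − 0.656×2.18 = 17.6 V.
Saturation requires V_DS ≥ V_GS − V_t = 0.697 V; 17.6 ≥ 0.697 ✓.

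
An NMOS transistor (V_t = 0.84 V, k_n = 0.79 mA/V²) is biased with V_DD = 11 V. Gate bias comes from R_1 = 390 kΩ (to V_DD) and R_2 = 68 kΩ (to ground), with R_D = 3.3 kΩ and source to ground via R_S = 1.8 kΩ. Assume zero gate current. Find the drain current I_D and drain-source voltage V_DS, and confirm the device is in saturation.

I_D ≈ 0.13 mA, V_DS ≈ 10 V

V_G = V_DD·R_2/(R_1+R_2) = 11×68/458 = 1.63 V.
Assume saturation: I_D = (k_n/2)(V_GS − V_t)² with V_GS = V_G − I_D·R_S = 1.63 − 1.8·I_D.
Substituting gives 1.28·I_D² − 2.13·I_D + 0.249 = 0, with roots I_D = 0.126 or 1.54 mA.
The root I_D = 1.54 mA gives V_GS = -1.13 V ≤ V_t, so take I_D = 0.126 mA.
Then V_GS = 1.41 V and V_DS = V_DD − I_D(R_D+R_S) = 11 − 0.126×5.1 = 10.4 V.
Saturation requires V_DS ≥ V_GS − V_t = 0.566 V; 10.4 ≥ 0.566 ✓.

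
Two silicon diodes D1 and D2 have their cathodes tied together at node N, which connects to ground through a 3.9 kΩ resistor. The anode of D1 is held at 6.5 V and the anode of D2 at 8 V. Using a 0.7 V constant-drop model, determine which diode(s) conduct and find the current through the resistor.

Only D2 conducts; I_R ≈ 1.9 mA

Assume both conduct. Then node N would need to be at both 6.5−0.7 = 5.8 V and 8−0.7 = 7.3 V, which is impossible.
Assume only D2 conducts: V_N = 8 − 0.7 = 7.3 V, so I_R = 7.3/3.9 = 1.87 mA.
Check D1: its anode-to-cathode voltage is 6.5 − 7.3 = -0.8 V < 0.7 V, so it is off. The assumption is consistent.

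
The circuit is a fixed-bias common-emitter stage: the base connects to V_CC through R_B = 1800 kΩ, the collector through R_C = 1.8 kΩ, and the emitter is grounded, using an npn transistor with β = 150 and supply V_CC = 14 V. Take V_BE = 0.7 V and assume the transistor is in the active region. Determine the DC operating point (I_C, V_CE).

I_C ≈ 1.1 mA, V_CE ≈ 12 V

Base loop: V_CC = I_B·R_B + V_BE, so I_B = (14 − 0.7)/1800 kΩ = 0.00739 mA.
In the active region I_C = β·I_B = 150 × 0.00739 = 1.11 mA.
Collector loop: V_CE = V_CC − I_C·R_C = 14 − 1.11×1.8 = 12 V.
Since V_CE = 12 V > V_CE(sat) ≈ 0.2 V, the transistor is in the active region as assumed.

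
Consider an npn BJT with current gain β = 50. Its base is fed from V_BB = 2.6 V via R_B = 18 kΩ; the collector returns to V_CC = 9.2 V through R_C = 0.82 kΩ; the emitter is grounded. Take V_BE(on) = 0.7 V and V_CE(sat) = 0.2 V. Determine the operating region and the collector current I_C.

active; I_C ≈ 5.3 mA

Assume active. Base-emitter loop: I_B = (V_BB − V_BE)/R_B = (2.6 − 0.7)/18 = 0.106 mA.
I_C = β·I_B = 50×0.106 = 5.28 mA.
V_CE = V_CC − I_C·R_C = 9.2 − 5.28×0.82 = 4.87 V > V_CE(sat), so the active-region assumption holds.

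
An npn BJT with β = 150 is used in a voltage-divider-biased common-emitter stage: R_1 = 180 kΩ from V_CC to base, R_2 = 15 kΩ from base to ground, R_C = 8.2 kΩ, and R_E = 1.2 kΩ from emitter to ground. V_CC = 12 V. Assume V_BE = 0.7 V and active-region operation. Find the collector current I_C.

I_C ≈ 0.17 mA

Thevenize the base divider: V_Th = V_CC·R_2/(R_1+R_2) = 12×15/195 = 0.923 V, R_Th = R_1‖R_2 = 13.8 kΩ.
Base-emitter loop: V_Th = I_B·R_Th + V_BE + (β+1)I_B·R_E, so I_B = (0.923 − 0.7) / (13.8 + 151×1.2) = 0.00114 mA.
I_C = β·I_B = 150×0.00114 = 0.172 mA, and I_E = (β+1)I_B = 0.173 mA.
V_CE = V_CC − I_C·R_C − I_E·R_E = 12 − 0.172×8.2 − 0.173×1.2 = 10.4 V.
V_CE = 10.4 V > 0.2 V confirms active-region operation.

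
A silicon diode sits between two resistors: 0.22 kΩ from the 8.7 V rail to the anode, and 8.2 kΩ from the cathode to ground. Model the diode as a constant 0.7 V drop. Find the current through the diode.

I ≈ 0.95 mA

The two resistors are in series with the diode, so KVL gives 8.7 = I·0.22 + 0.7 + I·8.2.
I = (8.7 − 0.7) / (0.22 + 8.2) kΩ = 8 / 8.42 = 0.95 mA.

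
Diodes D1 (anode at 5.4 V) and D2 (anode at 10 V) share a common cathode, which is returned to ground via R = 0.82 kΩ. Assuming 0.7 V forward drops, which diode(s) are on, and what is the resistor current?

Only D2 conducts; I_R ≈ 11 mA

Assume both conduct. Then node N would need to be at both 5.4−0.7 = 4.7 V and 10−0.7 = 9.3 V, which is impossible.
Assume only D2 conducts: V_N = 10 − 0.7 = 9.3 V, so I_R = 9.3/0.82 = 11.3 mA.
Check D1: its anode-to-cathode voltage is 5.4 − 9.3 = -3.9 V < 0.7 V, so it is off. The assumption is consistent.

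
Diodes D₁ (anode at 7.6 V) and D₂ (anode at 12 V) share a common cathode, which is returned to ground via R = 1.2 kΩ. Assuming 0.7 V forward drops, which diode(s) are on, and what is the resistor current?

Only D₂ conducts; I_R ≈ 9.4 mA

Assume both conduct. Then node N would need to be at both 7.6−0.7 = 6.9 V and 12−0.7 = 11.3 V, which is impossible.
Assume only D₂ conducts: V_N = 12 − 0.7 = 11.3 V, so I_R = 11.3/1.2 = 9.42 mA.
Check D₁: its anode-to-cathode voltage is 7.6 − 11.3 = -3.7 V < 0.7 V, so it is off. The assumption is consistent.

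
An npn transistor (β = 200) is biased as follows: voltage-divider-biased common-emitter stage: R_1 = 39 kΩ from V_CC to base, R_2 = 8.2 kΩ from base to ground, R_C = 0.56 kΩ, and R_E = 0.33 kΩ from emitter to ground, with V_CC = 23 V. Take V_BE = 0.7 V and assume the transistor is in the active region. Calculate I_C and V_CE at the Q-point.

Thevenize the base divider: V_Th = V_CC·R_2/(R_1+R_2) = 23×8.2/47.2 = 4 V, R_Th = R_1‖R_2 = 6.78 kΩ.
Base-emitter loop: V_Th = I_B·R_Th + V_BE + (β+1)I_B·R_E, so I_B = (4 − 0.7) / (6.78 + 201×0.33) = 0.0451 mA.
I_C = β·I_B = 200×0.0451 = 9.02 mA, and I_E = (β+1)I_B = 9.06 mA.
V_CE = V_CC − I_C·R_C − I_E·R_E = 23 − 9.02×0.56 − 9.06×0.33 = 15 V.
V_CE = 15 V > 0.2 V confirms active-region operation.

I_C ≈ 9 mA, V_CE ≈ 15 V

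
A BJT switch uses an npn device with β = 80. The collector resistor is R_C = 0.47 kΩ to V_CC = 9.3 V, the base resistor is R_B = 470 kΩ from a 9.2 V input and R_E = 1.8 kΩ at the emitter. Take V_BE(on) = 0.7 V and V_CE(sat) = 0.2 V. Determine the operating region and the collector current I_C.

Assume active. Base-emitter loop: I_B = (V_BB − V_BE)/(R_B + (β+1)R_E) = (9.2 − 0.7)/(470 + 81×1.8) = 0.0138 mA.
I_C = β·I_B = 80×0.0138 = 1.1 mA.
V_CE = V_CC − I_C·R_C − I_E·R_E = 9.3 − 1.1×0.47 − 1.12×1.8 = 6.77 V > V_CE(sat), so the active-region assumption holds.

active; I_C ≈ 1.1 mA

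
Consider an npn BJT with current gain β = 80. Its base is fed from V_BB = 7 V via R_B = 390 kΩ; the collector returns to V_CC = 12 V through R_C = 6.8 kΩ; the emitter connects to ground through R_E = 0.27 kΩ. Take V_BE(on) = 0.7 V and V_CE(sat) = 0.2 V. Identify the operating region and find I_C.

active; I_C ≈ 1.2 mA

Assume active. Base-emitter loop: I_B = (V_BB − V_BE)/(R_B + (β+1)R_E) = (7 − 0.7)/(390 + 81×0.27) = 0.0153 mA.
I_C = β·I_B = 80×0.0153 = 1.22 mA.
V_CE = V_CC − I_C·R_C − I_E·R_E = 12 − 1.22×6.8 − 1.24×0.27 = 3.34 V > V_CE(sat), so the active-region assumption holds.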